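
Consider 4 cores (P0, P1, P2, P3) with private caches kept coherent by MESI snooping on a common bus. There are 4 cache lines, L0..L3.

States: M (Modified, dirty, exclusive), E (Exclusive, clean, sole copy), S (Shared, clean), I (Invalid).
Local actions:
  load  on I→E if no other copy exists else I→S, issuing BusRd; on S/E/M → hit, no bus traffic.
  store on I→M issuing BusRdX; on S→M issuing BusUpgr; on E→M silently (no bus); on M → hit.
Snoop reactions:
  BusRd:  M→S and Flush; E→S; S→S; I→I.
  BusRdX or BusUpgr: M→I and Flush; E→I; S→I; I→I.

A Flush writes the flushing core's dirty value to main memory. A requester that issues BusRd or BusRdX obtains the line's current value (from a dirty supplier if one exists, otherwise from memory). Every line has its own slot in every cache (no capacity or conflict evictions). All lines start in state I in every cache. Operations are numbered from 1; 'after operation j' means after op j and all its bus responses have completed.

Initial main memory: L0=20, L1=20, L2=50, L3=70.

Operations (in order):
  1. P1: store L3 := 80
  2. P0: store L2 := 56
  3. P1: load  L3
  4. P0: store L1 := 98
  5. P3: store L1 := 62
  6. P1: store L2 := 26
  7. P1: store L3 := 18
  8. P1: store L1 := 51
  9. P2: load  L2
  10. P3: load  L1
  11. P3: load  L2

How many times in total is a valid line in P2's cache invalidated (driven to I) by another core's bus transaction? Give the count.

1. P1: store L3 := 80  bus=[BusRdX]  L3: P0=I P1=M P2=I P3=I  mem[L3]=70
2. P0: store L2 := 56  bus=[BusRdX]  L2: P0=M P1=I P2=I P3=I  mem[L2]=50
3. P1: load  L3  bus=[-]  L3: P0=I P1=M P2=I P3=I  mem[L3]=70
4. P0: store L1 := 98  bus=[BusRdX]  L1: P0=M P1=I P2=I P3=I  mem[L1]=20
5. P3: store L1 := 62  bus=[BusRdX,Flush]  L1: P0=I P1=I P2=I P3=M  mem[L1]=98
6. P1: store L2 := 26  bus=[BusRdX,Flush]  L2: P0=I P1=M P2=I P3=I  mem[L2]=56
7. P1: store L3 := 18  bus=[-]  L3: P0=I P1=M P2=I P3=I  mem[L3]=70
8. P1: store L1 := 51  bus=[BusRdX,Flush]  L1: P0=I P1=M P2=I P3=I  mem[L1]=62
9. P2: load  L2  bus=[BusRd,Flush]  L2: P0=I P1=S P2=S P3=I  mem[L2]=26
10. P3: load  L1  bus=[BusRd,Flush]  L1: P0=I P1=S P2=I P3=S  mem[L1]=51
11. P3: load  L2  bus=[BusRd]  L2: P0=I P1=S P2=S P3=S  mem[L2]=26

invalidations = 0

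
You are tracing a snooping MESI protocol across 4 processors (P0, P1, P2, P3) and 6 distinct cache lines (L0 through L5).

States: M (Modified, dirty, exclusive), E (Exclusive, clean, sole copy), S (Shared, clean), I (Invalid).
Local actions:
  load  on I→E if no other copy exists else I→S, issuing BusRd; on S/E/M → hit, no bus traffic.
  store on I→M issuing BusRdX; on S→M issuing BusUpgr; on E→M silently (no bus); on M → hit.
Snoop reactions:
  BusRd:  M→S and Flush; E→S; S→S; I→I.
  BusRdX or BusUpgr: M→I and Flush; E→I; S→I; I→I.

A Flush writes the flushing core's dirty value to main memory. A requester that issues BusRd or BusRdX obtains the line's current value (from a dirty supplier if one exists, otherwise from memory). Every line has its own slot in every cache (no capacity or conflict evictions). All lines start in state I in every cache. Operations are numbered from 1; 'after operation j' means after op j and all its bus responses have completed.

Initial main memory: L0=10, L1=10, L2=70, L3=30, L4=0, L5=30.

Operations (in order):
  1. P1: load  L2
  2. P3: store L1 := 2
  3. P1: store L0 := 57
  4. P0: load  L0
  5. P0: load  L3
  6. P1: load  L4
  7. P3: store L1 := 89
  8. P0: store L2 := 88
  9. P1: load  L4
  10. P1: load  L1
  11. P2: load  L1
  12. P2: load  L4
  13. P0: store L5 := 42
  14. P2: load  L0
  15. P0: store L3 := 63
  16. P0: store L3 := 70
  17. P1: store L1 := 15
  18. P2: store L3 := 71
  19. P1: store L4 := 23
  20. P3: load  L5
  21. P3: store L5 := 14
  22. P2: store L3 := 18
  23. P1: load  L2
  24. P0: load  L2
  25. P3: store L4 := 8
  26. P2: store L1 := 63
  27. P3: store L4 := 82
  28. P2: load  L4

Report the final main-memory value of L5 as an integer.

memory[L5] = 42

1. P1: load  L2  bus=[BusRd]  L2: P0=I P1=E P2=I P3=I  mem[L2]=70
2. P3: store L1 := 2  bus=[BusRdX]  L1: P0=I P1=I P2=I P3=M  mem[L1]=10
3. P1: store L0 := 57  bus=[BusRdX]  L0: P0=I P1=M P2=I P3=I  mem[L0]=10
4. P0: load  L0  bus=[BusRd,Flush]  L0: P0=S P1=S P2=I P3=I  mem[L0]=57
5. P0: load  L3  bus=[BusRd]  L3: P0=E P1=I P2=I P3=I  mem[L3]=30
6. P1: load  L4  bus=[BusRd]  L4: P0=I P1=E P2=I P3=I  mem[L4]=0
7. P3: store L1 := 89  bus=[-]  L1: P0=I P1=I P2=I P3=M  mem[L1]=10
8. P0: store L2 := 88  bus=[BusRdX]  L2: P0=M P1=I P2=I P3=I  mem[L2]=70
9. P1: load  L4  bus=[-]  L4: P0=I P1=E P2=I P3=I  mem[L4]=0
10. P1: load  L1  bus=[BusRd,Flush]  L1: P0=I P1=S P2=I P3=S  mem[L1]=89
11. P2: load  L1  bus=[BusRd]  L1: P0=I P1=S P2=S P3=S  mem[L1]=89
12. P2: load  L4  bus=[BusRd]  L4: P0=I P1=S P2=S P3=I  mem[L4]=0
13. P0: store L5 := 42  bus=[BusRdX]  L5: P0=M P1=I P2=I P3=I  mem[L5]=30
14. P2: load  L0  bus=[BusRd]  L0: P0=S P1=S P2=S P3=I  mem[L0]=57
15. P0: store L3 := 63  bus=[-]  L3: P0=M P1=I P2=I P3=I  mem[L3]=30
16. P0: store L3 := 70  bus=[-]  L3: P0=M P1=I P2=I P3=I  mem[L3]=30
17. P1: store L1 := 15  bus=[BusUpgr]  L1: P0=I P1=M P2=I P3=I  mem[L1]=89
18. P2: store L3 := 71  bus=[BusRdX,Flush]  L3: P0=I P1=I P2=M P3=I  mem[L3]=70
19. P1: store L4 := 23  bus=[BusUpgr]  L4: P0=I P1=M P2=I P3=I  mem[L4]=0
20. P3: load  L5  bus=[BusRd,Flush]  L5: P0=S P1=I P2=I P3=S  mem[L5]=42
21. P3: store L5 := 14  bus=[BusUpgr]  L5: P0=I P1=I P2=I P3=M  mem[L5]=42
22. P2: store L3 := 18  bus=[-]  L3: P0=I P1=I P2=M P3=I  mem[L3]=70
23. P1: load  L2  bus=[BusRd,Flush]  L2: P0=S P1=S P2=I P3=I  mem[L2]=88
24. P0: load  L2  bus=[-]  L2: P0=S P1=S P2=I P3=I  mem[L2]=88
25. P3: store L4 := 8  bus=[BusRdX,Flush]  L4: P0=I P1=I P2=I P3=M  mem[L4]=23
26. P2: store L1 := 63  bus=[BusRdX,Flush]  L1: P0=I P1=I P2=M P3=I  mem[L1]=15
27. P3: store L4 := 82  bus=[-]  L4: P0=I P1=I P2=I P3=M  mem[L4]=23
28. P2: load  L4  bus=[BusRd,Flush]  L4: P0=I P1=I P2=S P3=S  mem[L4]=82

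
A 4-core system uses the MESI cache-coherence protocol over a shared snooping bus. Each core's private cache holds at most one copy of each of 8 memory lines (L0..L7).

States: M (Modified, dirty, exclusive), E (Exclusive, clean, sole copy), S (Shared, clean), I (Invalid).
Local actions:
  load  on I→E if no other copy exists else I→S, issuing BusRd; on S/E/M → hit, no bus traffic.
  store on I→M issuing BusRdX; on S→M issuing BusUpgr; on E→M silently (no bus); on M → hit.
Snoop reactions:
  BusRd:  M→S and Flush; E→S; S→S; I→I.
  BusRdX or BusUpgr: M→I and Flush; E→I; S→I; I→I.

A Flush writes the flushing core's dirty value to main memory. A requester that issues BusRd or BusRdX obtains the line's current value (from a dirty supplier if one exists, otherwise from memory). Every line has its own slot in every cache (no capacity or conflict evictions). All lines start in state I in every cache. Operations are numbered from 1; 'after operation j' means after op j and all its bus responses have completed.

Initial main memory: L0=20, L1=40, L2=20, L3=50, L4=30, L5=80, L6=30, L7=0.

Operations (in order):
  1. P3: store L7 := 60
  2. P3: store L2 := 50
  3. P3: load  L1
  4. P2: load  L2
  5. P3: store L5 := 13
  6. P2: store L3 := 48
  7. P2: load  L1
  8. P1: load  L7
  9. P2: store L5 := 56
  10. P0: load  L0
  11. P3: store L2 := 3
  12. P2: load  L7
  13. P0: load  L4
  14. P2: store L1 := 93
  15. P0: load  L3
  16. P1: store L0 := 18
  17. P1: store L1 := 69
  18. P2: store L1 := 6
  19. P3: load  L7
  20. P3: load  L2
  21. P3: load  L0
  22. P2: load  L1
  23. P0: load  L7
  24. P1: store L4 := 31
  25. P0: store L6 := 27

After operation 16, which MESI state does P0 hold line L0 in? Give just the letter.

step 1: P3: store L7 := 60  ⟶  IIIM  (L7)  txn=BusRdX  M[L7]=0
step 2: P3: store L2 := 50  ⟶  IIIM  (L2)  txn=BusRdX  M[L2]=20
step 3: P3: load  L1  ⟶  IIIE  (L1)  txn=BusRd  M[L1]=40
step 4: P2: load  L2  ⟶  IISS  (L2)  txn=BusRd+Flush  M[L2]=50
step 5: P3: store L5 := 13  ⟶  IIIM  (L5)  txn=BusRdX  M[L5]=80
step 6: P2: store L3 := 48  ⟶  IIMI  (L3)  txn=BusRdX  M[L3]=50
step 7: P2: load  L1  ⟶  IISS  (L1)  txn=BusRd  M[L1]=40
step 8: P1: load  L7  ⟶  ISIS  (L7)  txn=BusRd+Flush  M[L7]=60
step 9: P2: store L5 := 56  ⟶  IIMI  (L5)  txn=BusRdX+Flush  M[L5]=13
step 10: P0: load  L0  ⟶  EIII  (L0)  txn=BusRd  M[L0]=20
step 11: P3: store L2 := 3  ⟶  IIIM  (L2)  txn=BusUpgr  M[L2]=50
step 12: P2: load  L7  ⟶  ISSS  (L7)  txn=BusRd  M[L7]=60
step 13: P0: load  L4  ⟶  EIII  (L4)  txn=BusRd  M[L4]=30
step 14: P2: store L1 := 93  ⟶  IIMI  (L1)  txn=BusUpgr  M[L1]=40
step 15: P0: load  L3  ⟶  SISI  (L3)  txn=BusRd+Flush  M[L3]=48
step 16: P1: store L0 := 18  ⟶  IMII  (L0)  txn=BusRdX  M[L0]=20
step 17: P1: store L1 := 69  ⟶  IMII  (L1)  txn=BusRdX+Flush  M[L1]=93
step 18: P2: store L1 := 6  ⟶  IIMI  (L1)  txn=BusRdX+Flush  M[L1]=69
step 19: P3: load  L7  ⟶  ISSS  (L7)  txn=∅  M[L7]=60
step 20: P3: load  L2  ⟶  IIIM  (L2)  txn=∅  M[L2]=50
step 21: P3: load  L0  ⟶  ISIS  (L0)  txn=BusRd+Flush  M[L0]=18
step 22: P2: load  L1  ⟶  IIMI  (L1)  txn=∅  M[L1]=69
step 23: P0: load  L7  ⟶  SSSS  (L7)  txn=BusRd  M[L7]=60
step 24: P1: store L4 := 31  ⟶  IMII  (L4)  txn=BusRdX  M[L4]=30
step 25: P0: store L6 := 27  ⟶  MIII  (L6)  txn=BusRdX  M[L6]=30

state = I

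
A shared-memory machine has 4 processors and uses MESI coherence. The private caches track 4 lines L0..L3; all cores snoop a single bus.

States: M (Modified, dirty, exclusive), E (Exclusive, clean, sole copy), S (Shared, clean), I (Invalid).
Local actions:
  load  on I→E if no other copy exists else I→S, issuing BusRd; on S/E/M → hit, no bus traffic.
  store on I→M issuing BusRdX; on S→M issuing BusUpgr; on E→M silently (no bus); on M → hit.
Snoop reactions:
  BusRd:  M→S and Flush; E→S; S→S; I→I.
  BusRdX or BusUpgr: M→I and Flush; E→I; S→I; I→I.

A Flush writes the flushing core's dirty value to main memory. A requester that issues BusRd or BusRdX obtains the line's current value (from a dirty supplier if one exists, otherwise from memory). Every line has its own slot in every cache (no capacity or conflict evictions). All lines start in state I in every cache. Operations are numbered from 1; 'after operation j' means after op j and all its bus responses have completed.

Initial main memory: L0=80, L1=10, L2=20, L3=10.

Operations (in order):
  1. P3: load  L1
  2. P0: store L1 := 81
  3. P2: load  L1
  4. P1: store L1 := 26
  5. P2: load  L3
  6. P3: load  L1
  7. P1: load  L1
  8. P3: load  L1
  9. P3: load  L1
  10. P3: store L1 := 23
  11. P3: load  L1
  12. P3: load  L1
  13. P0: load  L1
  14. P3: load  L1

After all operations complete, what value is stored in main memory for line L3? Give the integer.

memory[L3] = 10

1. P3: load  L1  bus=[BusRd]  L1: P0=I P1=I P2=I P3=E  mem[L1]=10
2. P0: store L1 := 81  bus=[BusRdX]  L1: P0=M P1=I P2=I P3=I  mem[L1]=10
3. P2: load  L1  bus=[BusRd,Flush]  L1: P0=S P1=I P2=S P3=I  mem[L1]=81
4. P1: store L1 := 26  bus=[BusRdX]  L1: P0=I P1=M P2=I P3=I  mem[L1]=81
5. P2: load  L3  bus=[BusRd]  L3: P0=I P1=I P2=E P3=I  mem[L3]=10
6. P3: load  L1  bus=[BusRd,Flush]  L1: P0=I P1=S P2=I P3=S  mem[L1]=26
7. P1: load  L1  bus=[-]  L1: P0=I P1=S P2=I P3=S  mem[L1]=26
8. P3: load  L1  bus=[-]  L1: P0=I P1=S P2=I P3=S  mem[L1]=26
9. P3: load  L1  bus=[-]  L1: P0=I P1=S P2=I P3=S  mem[L1]=26
10. P3: store L1 := 23  bus=[BusUpgr]  L1: P0=I P1=I P2=I P3=M  mem[L1]=26
11. P3: load  L1  bus=[-]  L1: P0=I P1=I P2=I P3=M  mem[L1]=26
12. P3: load  L1  bus=[-]  L1: P0=I P1=I P2=I P3=M  mem[L1]=26
13. P0: load  L1  bus=[BusRd,Flush]  L1: P0=S P1=I P2=I P3=S  mem[L1]=23
14. P3: load  L1  bus=[-]  L1: P0=S P1=I P2=I P3=S  mem[L1]=23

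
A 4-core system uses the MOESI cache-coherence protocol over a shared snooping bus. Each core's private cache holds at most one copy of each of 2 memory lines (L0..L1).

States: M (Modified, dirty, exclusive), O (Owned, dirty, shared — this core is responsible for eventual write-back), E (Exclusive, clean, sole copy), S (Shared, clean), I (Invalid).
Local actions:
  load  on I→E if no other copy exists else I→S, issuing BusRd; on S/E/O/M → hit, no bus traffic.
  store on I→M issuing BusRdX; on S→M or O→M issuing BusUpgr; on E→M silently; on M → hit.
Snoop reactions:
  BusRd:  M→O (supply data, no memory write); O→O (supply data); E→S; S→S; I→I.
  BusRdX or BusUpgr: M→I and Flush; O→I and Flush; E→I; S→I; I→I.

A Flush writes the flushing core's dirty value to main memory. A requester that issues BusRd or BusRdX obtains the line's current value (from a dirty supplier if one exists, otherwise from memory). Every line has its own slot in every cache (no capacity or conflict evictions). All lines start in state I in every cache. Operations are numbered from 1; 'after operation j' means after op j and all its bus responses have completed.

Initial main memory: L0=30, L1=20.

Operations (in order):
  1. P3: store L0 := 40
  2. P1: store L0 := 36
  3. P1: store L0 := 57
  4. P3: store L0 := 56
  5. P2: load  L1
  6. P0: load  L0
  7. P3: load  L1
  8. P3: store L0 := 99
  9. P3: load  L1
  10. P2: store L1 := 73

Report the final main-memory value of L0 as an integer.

[1] P3: store L0 := 40 | P0:I, P1:I, P2:I, P3:M(40) | bus: BusRdX
[2] P1: store L0 := 36 | P0:I, P1:M(36), P2:I, P3:I | bus: BusRdX,Flush
[3] P1: store L0 := 57 | P0:I, P1:M(57), P2:I, P3:I | bus: none
[4] P3: store L0 := 56 | P0:I, P1:I, P2:I, P3:M(56) | bus: BusRdX,Flush
[5] P2: load  L1 | P0:I, P1:I, P2:E(20), P3:I | bus: BusRd
[6] P0: load  L0 | P0:S(56), P1:I, P2:I, P3:O(56) | bus: BusRd
[7] P3: load  L1 | P0:I, P1:I, P2:S(20), P3:S(20) | bus: BusRd
[8] P3: store L0 := 99 | P0:I, P1:I, P2:I, P3:M(99) | bus: BusUpgr
[9] P3: load  L1 | P0:I, P1:I, P2:S(20), P3:S(20) | bus: none
[10] P2: store L1 := 73 | P0:I, P1:I, P2:M(73), P3:I | bus: BusUpgr

memory[L0] = 57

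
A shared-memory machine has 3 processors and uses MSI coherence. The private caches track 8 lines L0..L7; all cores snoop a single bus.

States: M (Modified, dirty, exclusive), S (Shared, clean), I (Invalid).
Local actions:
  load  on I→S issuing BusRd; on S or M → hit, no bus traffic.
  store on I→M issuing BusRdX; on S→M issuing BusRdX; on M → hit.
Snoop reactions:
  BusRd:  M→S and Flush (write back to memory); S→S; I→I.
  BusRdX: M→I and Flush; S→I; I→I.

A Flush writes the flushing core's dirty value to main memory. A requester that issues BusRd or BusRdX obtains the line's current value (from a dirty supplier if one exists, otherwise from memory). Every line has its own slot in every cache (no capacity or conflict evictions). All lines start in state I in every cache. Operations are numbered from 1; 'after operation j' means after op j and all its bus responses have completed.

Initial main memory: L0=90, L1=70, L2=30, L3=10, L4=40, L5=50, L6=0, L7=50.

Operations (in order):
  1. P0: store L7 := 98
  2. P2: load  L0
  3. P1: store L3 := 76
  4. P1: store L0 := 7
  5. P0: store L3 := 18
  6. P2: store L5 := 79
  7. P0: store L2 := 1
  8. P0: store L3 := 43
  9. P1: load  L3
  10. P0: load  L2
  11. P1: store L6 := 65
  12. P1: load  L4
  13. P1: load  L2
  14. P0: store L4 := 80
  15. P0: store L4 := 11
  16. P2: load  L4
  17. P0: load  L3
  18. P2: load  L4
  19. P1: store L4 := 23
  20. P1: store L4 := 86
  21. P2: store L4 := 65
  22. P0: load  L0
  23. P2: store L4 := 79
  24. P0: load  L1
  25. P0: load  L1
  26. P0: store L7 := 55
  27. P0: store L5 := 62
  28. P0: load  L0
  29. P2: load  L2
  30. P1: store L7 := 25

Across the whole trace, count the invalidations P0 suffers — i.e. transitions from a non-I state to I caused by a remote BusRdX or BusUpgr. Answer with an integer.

step 1: P0: store L7 := 98  ⟶  MII  (L7)  txn=BusRdX  M[L7]=50
step 2: P2: load  L0  ⟶  IIS  (L0)  txn=BusRd  M[L0]=90
step 3: P1: store L3 := 76  ⟶  IMI  (L3)  txn=BusRdX  M[L3]=10
step 4: P1: store L0 := 7  ⟶  IMI  (L0)  txn=BusRdX  M[L0]=90
step 5: P0: store L3 := 18  ⟶  MII  (L3)  txn=BusRdX+Flush  M[L3]=76
step 6: P2: store L5 := 79  ⟶  IIM  (L5)  txn=BusRdX  M[L5]=50
step 7: P0: store L2 := 1  ⟶  MII  (L2)  txn=BusRdX  M[L2]=30
step 8: P0: store L3 := 43  ⟶  MII  (L3)  txn=∅  M[L3]=76
step 9: P1: load  L3  ⟶  SSI  (L3)  txn=BusRd+Flush  M[L3]=43
step 10: P0: load  L2  ⟶  MII  (L2)  txn=∅  M[L2]=30
step 11: P1: store L6 := 65  ⟶  IMI  (L6)  txn=BusRdX  M[L6]=0
step 12: P1: load  L4  ⟶  ISI  (L4)  txn=BusRd  M[L4]=40
step 13: P1: load  L2  ⟶  SSI  (L2)  txn=BusRd+Flush  M[L2]=1
step 14: P0: store L4 := 80  ⟶  MII  (L4)  txn=BusRdX  M[L4]=40
step 15: P0: store L4 := 11  ⟶  MII  (L4)  txn=∅  M[L4]=40
step 16: P2: load  L4  ⟶  SIS  (L4)  txn=BusRd+Flush  M[L4]=11
step 17: P0: load  L3  ⟶  SSI  (L3)  txn=∅  M[L3]=43
step 18: P2: load  L4  ⟶  SIS  (L4)  txn=∅  M[L4]=11
step 19: P1: store L4 := 23  ⟶  IMI  (L4)  txn=BusRdX  M[L4]=11
step 20: P1: store L4 := 86  ⟶  IMI  (L4)  txn=∅  M[L4]=11
step 21: P2: store L4 := 65  ⟶  IIM  (L4)  txn=BusRdX+Flush  M[L4]=86
step 22: P0: load  L0  ⟶  SSI  (L0)  txn=BusRd+Flush  M[L0]=7
step 23: P2: store L4 := 79  ⟶  IIM  (L4)  txn=∅  M[L4]=86
step 24: P0: load  L1  ⟶  SII  (L1)  txn=BusRd  M[L1]=70
step 25: P0: load  L1  ⟶  SII  (L1)  txn=∅  M[L1]=70
step 26: P0: store L7 := 55  ⟶  MII  (L7)  txn=∅  M[L7]=50
step 27: P0: store L5 := 62  ⟶  MII  (L5)  txn=BusRdX+Flush  M[L5]=79
step 28: P0: load  L0  ⟶  SSI  (L0)  txn=∅  M[L0]=7
step 29: P2: load  L2  ⟶  SSS  (L2)  txn=BusRd  M[L2]=1
step 30: P1: store L7 := 25  ⟶  IMI  (L7)  txn=BusRdX+Flush  M[L7]=55

invalidations = 2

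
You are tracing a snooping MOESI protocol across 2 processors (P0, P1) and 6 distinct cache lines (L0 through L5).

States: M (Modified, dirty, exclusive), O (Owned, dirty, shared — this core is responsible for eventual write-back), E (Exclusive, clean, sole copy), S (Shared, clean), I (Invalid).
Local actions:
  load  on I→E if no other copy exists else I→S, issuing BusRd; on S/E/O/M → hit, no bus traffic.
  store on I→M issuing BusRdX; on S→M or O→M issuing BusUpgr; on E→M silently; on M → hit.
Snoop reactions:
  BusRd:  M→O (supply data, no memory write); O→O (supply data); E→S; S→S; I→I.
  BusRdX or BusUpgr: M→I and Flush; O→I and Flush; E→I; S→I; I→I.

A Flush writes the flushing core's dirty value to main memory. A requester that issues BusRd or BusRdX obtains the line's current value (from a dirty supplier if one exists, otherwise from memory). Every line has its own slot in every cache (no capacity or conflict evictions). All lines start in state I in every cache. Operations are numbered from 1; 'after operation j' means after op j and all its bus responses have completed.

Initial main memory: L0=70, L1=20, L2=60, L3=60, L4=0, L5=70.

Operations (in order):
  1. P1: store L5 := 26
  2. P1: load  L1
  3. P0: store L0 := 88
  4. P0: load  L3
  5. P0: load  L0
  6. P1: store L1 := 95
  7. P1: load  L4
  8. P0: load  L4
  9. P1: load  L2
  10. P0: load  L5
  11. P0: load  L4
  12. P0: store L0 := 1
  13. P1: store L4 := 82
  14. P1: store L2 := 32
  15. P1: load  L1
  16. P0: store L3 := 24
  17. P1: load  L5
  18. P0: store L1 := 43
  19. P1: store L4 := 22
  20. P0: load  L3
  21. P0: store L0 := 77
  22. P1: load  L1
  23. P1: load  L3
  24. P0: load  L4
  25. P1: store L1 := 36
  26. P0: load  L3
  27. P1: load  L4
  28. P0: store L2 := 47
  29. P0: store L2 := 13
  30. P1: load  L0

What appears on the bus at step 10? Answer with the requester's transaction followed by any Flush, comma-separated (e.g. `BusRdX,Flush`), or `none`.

bus = BusRd

[1] P1: store L5 := 26 | P0:I, P1:M(26) | bus: BusRdX
[2] P1: load  L1 | P0:I, P1:E(20) | bus: BusRd
[3] P0: store L0 := 88 | P0:M(88), P1:I | bus: BusRdX
[4] P0: load  L3 | P0:E(60), P1:I | bus: BusRd
[5] P0: load  L0 | P0:M(88), P1:I | bus: none
[6] P1: store L1 := 95 | P0:I, P1:M(95) | bus: none
[7] P1: load  L4 | P0:I, P1:E(0) | bus: BusRd
[8] P0: load  L4 | P0:S(0), P1:S(0) | bus: BusRd
[9] P1: load  L2 | P0:I, P1:E(60) | bus: BusRd
[10] P0: load  L5 | P0:S(26), P1:O(26) | bus: BusRd
[11] P0: load  L4 | P0:S(0), P1:S(0) | bus: none
[12] P0: store L0 := 1 | P0:M(1), P1:I | bus: none
[13] P1: store L4 := 82 | P0:I, P1:M(82) | bus: BusUpgr
[14] P1: store L2 := 32 | P0:I, P1:M(32) | bus: none
[15] P1: load  L1 | P0:I, P1:M(95) | bus: none
[16] P0: store L3 := 24 | P0:M(24), P1:I | bus: none
[17] P1: load  L5 | P0:S(26), P1:O(26) | bus: none
[18] P0: store L1 := 43 | P0:M(43), P1:I | bus: BusRdX,Flush
[19] P1: store L4 := 22 | P0:I, P1:M(22) | bus: none
[20] P0: load  L3 | P0:M(24), P1:I | bus: none
[21] P0: store L0 := 77 | P0:M(77), P1:I | bus: none
[22] P1: load  L1 | P0:O(43), P1:S(43) | bus: BusRd
[23] P1: load  L3 | P0:O(24), P1:S(24) | bus: BusRd
[24] P0: load  L4 | P0:S(22), P1:O(22) | bus: BusRd
[25] P1: store L1 := 36 | P0:I, P1:M(36) | bus: BusUpgr,Flush
[26] P0: load  L3 | P0:O(24), P1:S(24) | bus: none
[27] P1: load  L4 | P0:S(22), P1:O(22) | bus: none
[28] P0: store L2 := 47 | P0:M(47), P1:I | bus: BusRdX,Flush
[29] P0: store L2 := 13 | P0:M(13), P1:I | bus: none
[30] P1: load  L0 | P0:O(77), P1:S(77) | bus: BusRd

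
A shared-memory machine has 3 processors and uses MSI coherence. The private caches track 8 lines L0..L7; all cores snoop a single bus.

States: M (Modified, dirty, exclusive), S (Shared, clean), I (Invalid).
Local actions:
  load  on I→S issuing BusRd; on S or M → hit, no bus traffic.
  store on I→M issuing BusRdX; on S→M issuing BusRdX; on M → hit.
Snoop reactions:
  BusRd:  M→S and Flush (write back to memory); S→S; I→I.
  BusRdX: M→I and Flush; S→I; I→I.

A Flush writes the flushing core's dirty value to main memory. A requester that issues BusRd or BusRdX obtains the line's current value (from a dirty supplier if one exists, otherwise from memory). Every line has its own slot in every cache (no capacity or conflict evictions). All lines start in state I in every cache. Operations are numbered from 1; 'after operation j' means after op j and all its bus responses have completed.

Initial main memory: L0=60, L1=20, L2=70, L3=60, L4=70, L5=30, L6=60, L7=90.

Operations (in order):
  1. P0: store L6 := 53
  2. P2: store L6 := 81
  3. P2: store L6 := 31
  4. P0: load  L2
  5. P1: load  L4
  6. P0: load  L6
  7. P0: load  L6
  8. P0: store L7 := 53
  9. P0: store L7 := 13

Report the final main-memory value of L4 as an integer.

[1] P0: store L6 := 53 | P0:M(53), P1:I, P2:I | bus: BusRdX
[2] P2: store L6 := 81 | P0:I, P1:I, P2:M(81) | bus: BusRdX,Flush
[3] P2: store L6 := 31 | P0:I, P1:I, P2:M(31) | bus: none
[4] P0: load  L2 | P0:S(70), P1:I, P2:I | bus: BusRd
[5] P1: load  L4 | P0:I, P1:S(70), P2:I | bus: BusRd
[6] P0: load  L6 | P0:S(31), P1:I, P2:S(31) | bus: BusRd,Flush
[7] P0: load  L6 | P0:S(31), P1:I, P2:S(31) | bus: none
[8] P0: store L7 := 53 | P0:M(53), P1:I, P2:I | bus: BusRdX
[9] P0: store L7 := 13 | P0:M(13), P1:I, P2:I | bus: none

memory[L4] = 70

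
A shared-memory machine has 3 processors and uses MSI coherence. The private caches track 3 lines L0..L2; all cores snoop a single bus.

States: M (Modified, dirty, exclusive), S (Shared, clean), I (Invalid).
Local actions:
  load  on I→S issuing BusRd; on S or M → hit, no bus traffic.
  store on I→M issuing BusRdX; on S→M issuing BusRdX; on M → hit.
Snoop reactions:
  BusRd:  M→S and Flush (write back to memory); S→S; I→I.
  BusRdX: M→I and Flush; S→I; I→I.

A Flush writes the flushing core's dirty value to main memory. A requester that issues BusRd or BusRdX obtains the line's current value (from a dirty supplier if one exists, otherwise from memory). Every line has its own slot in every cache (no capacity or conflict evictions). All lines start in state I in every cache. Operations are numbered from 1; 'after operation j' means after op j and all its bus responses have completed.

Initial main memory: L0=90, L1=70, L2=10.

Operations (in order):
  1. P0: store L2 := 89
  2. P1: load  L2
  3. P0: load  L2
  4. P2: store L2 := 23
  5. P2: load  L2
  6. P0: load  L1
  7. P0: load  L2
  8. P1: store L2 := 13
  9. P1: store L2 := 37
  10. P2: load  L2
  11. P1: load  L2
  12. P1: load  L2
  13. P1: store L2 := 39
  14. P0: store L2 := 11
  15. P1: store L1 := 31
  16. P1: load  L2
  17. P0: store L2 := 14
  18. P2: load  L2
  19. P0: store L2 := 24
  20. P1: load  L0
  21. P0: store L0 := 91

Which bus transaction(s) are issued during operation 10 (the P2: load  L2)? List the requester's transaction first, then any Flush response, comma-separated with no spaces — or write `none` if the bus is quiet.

bus = BusRd,Flush

[1] P0: store L2 := 89 | P0:M(89), P1:I, P2:I | bus: BusRdX
[2] P1: load  L2 | P0:S(89), P1:S(89), P2:I | bus: BusRd,Flush
[3] P0: load  L2 | P0:S(89), P1:S(89), P2:I | bus: none
[4] P2: store L2 := 23 | P0:I, P1:I, P2:M(23) | bus: BusRdX
[5] P2: load  L2 | P0:I, P1:I, P2:M(23) | bus: none
[6] P0: load  L1 | P0:S(70), P1:I, P2:I | bus: BusRd
[7] P0: load  L2 | P0:S(23), P1:I, P2:S(23) | bus: BusRd,Flush
[8] P1: store L2 := 13 | P0:I, P1:M(13), P2:I | bus: BusRdX
[9] P1: store L2 := 37 | P0:I, P1:M(37), P2:I | bus: none
[10] P2: load  L2 | P0:I, P1:S(37), P2:S(37) | bus: BusRd,Flush
[11] P1: load  L2 | P0:I, P1:S(37), P2:S(37) | bus: none
[12] P1: load  L2 | P0:I, P1:S(37), P2:S(37) | bus: none
[13] P1: store L2 := 39 | P0:I, P1:M(39), P2:I | bus: BusRdX
[14] P0: store L2 := 11 | P0:M(11), P1:I, P2:I | bus: BusRdX,Flush
[15] P1: store L1 := 31 | P0:I, P1:M(31), P2:I | bus: BusRdX
[16] P1: load  L2 | P0:S(11), P1:S(11), P2:I | bus: BusRd,Flush
[17] P0: store L2 := 14 | P0:M(14), P1:I, P2:I | bus: BusRdX
[18] P2: load  L2 | P0:S(14), P1:I, P2:S(14) | bus: BusRd,Flush
[19] P0: store L2 := 24 | P0:M(24), P1:I, P2:I | bus: BusRdX
[20] P1: load  L0 | P0:I, P1:S(90), P2:I | bus: BusRd
[21] P0: store L0 := 91 | P0:M(91), P1:I, P2:I | bus: BusRdX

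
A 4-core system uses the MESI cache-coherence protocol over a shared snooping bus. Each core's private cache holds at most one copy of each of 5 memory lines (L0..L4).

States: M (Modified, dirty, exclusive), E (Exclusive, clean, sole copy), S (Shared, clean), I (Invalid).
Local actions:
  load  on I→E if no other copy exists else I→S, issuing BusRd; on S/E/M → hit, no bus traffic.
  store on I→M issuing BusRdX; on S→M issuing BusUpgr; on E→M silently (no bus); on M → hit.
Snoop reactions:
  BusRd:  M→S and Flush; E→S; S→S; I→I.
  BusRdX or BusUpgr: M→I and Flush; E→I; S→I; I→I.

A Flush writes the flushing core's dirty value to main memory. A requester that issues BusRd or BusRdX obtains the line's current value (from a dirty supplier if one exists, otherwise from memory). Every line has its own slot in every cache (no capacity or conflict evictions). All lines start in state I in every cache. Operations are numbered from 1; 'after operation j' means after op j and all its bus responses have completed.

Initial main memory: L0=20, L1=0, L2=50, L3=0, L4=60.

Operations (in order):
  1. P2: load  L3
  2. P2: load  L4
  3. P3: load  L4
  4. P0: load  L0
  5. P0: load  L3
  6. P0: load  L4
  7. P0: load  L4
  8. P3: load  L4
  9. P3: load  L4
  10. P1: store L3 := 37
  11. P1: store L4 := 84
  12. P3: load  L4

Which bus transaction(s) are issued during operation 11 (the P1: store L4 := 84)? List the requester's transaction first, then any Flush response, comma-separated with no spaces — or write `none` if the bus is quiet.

bus = BusRdX

step 1: P2: load  L3  ⟶  IIEI  (L3)  txn=BusRd  M[L3]=0
step 2: P2: load  L4  ⟶  IIEI  (L4)  txn=BusRd  M[L4]=60
step 3: P3: load  L4  ⟶  IISS  (L4)  txn=BusRd  M[L4]=60
step 4: P0: load  L0  ⟶  EIII  (L0)  txn=BusRd  M[L0]=20
step 5: P0: load  L3  ⟶  SISI  (L3)  txn=BusRd  M[L3]=0
step 6: P0: load  L4  ⟶  SISS  (L4)  txn=BusRd  M[L4]=60
step 7: P0: load  L4  ⟶  SISS  (L4)  txn=∅  M[L4]=60
step 8: P3: load  L4  ⟶  SISS  (L4)  txn=∅  M[L4]=60
step 9: P3: load  L4  ⟶  SISS  (L4)  txn=∅  M[L4]=60
step 10: P1: store L3 := 37  ⟶  IMII  (L3)  txn=BusRdX  M[L3]=0
step 11: P1: store L4 := 84  ⟶  IMII  (L4)  txn=BusRdX  M[L4]=60
step 12: P3: load  L4  ⟶  ISIS  (L4)  txn=BusRd+Flush  M[L4]=84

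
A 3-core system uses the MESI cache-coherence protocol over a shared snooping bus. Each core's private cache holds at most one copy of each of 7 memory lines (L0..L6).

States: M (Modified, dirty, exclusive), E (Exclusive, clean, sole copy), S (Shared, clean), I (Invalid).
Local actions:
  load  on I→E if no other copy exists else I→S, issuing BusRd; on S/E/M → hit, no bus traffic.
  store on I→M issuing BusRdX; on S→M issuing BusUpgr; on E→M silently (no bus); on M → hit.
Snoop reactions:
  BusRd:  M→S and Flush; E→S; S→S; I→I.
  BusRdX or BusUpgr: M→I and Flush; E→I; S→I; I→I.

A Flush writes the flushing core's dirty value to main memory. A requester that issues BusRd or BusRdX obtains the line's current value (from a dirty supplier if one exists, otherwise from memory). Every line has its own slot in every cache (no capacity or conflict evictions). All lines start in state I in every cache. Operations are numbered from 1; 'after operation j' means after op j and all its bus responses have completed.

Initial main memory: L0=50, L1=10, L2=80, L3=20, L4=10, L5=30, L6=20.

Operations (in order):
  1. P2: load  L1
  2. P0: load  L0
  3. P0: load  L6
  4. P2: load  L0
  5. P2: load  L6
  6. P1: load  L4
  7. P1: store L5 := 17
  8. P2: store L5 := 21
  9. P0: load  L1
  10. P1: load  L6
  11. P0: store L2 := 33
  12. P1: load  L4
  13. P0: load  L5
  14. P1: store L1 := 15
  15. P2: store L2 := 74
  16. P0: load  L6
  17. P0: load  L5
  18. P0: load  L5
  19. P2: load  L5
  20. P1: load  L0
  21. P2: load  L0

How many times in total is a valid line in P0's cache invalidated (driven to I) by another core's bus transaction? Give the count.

step 1: P2: load  L1  ⟶  IIE  (L1)  txn=BusRd  M[L1]=10
step 2: P0: load  L0  ⟶  EII  (L0)  txn=BusRd  M[L0]=50
step 3: P0: load  L6  ⟶  EII  (L6)  txn=BusRd  M[L6]=20
step 4: P2: load  L0  ⟶  SIS  (L0)  txn=BusRd  M[L0]=50
step 5: P2: load  L6  ⟶  SIS  (L6)  txn=BusRd  M[L6]=20
step 6: P1: load  L4  ⟶  IEI  (L4)  txn=BusRd  M[L4]=10
step 7: P1: store L5 := 17  ⟶  IMI  (L5)  txn=BusRdX  M[L5]=30
step 8: P2: store L5 := 21  ⟶  IIM  (L5)  txn=BusRdX+Flush  M[L5]=17
step 9: P0: load  L1  ⟶  SIS  (L1)  txn=BusRd  M[L1]=10
step 10: P1: load  L6  ⟶  SSS  (L6)  txn=BusRd  M[L6]=20
step 11: P0: store L2 := 33  ⟶  MII  (L2)  txn=BusRdX  M[L2]=80
step 12: P1: load  L4  ⟶  IEI  (L4)  txn=∅  M[L4]=10
step 13: P0: load  L5  ⟶  SIS  (L5)  txn=BusRd+Flush  M[L5]=21
step 14: P1: store L1 := 15  ⟶  IMI  (L1)  txn=BusRdX  M[L1]=10
step 15: P2: store L2 := 74  ⟶  IIM  (L2)  txn=BusRdX+Flush  M[L2]=33
step 16: P0: load  L6  ⟶  SSS  (L6)  txn=∅  M[L6]=20
step 17: P0: load  L5  ⟶  SIS  (L5)  txn=∅  M[L5]=21
step 18: P0: load  L5  ⟶  SIS  (L5)  txn=∅  M[L5]=21
step 19: P2: load  L5  ⟶  SIS  (L5)  txn=∅  M[L5]=21
step 20: P1: load  L0  ⟶  SSS  (L0)  txn=BusRd  M[L0]=50
step 21: P2: load  L0  ⟶  SSS  (L0)  txn=∅  M[L0]=50

invalidations = 2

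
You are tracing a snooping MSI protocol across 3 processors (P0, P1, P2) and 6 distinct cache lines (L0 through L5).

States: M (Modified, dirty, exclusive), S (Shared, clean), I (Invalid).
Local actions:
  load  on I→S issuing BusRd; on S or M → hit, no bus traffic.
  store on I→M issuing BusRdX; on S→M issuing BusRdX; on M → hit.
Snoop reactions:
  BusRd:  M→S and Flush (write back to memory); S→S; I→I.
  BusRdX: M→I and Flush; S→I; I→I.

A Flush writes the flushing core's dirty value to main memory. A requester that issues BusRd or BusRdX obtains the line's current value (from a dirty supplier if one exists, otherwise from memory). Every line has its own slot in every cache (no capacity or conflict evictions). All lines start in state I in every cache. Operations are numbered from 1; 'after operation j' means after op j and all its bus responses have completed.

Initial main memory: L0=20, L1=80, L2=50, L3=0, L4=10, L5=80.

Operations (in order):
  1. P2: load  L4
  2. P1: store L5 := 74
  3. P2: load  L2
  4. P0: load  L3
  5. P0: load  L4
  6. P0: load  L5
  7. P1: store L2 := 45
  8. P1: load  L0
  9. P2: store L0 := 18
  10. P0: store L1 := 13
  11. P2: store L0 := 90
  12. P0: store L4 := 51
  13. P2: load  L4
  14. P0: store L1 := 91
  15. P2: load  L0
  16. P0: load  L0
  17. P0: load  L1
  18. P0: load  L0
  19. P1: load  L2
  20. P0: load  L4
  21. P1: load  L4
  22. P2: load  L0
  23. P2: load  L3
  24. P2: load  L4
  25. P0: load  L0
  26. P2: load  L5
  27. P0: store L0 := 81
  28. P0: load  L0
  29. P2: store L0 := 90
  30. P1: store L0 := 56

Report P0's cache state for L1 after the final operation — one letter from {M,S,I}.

state = M

[1] P2: load  L4 | P0:I, P1:I, P2:S(10) | bus: BusRd
[2] P1: store L5 := 74 | P0:I, P1:M(74), P2:I | bus: BusRdX
[3] P2: load  L2 | P0:I, P1:I, P2:S(50) | bus: BusRd
[4] P0: load  L3 | P0:S(0), P1:I, P2:I | bus: BusRd
[5] P0: load  L4 | P0:S(10), P1:I, P2:S(10) | bus: BusRd
[6] P0: load  L5 | P0:S(74), P1:S(74), P2:I | bus: BusRd,Flush
[7] P1: store L2 := 45 | P0:I, P1:M(45), P2:I | bus: BusRdX
[8] P1: load  L0 | P0:I, P1:S(20), P2:I | bus: BusRd
[9] P2: store L0 := 18 | P0:I, P1:I, P2:M(18) | bus: BusRdX
[10] P0: store L1 := 13 | P0:M(13), P1:I, P2:I | bus: BusRdX
[11] P2: store L0 := 90 | P0:I, P1:I, P2:M(90) | bus: none
[12] P0: store L4 := 51 | P0:M(51), P1:I, P2:I | bus: BusRdX
[13] P2: load  L4 | P0:S(51), P1:I, P2:S(51) | bus: BusRd,Flush
[14] P0: store L1 := 91 | P0:M(91), P1:I, P2:I | bus: none
[15] P2: load  L0 | P0:I, P1:I, P2:M(90) | bus: none
[16] P0: load  L0 | P0:S(90), P1:I, P2:S(90) | bus: BusRd,Flush
[17] P0: load  L1 | P0:M(91), P1:I, P2:I | bus: none
[18] P0: load  L0 | P0:S(90), P1:I, P2:S(90) | bus: none
[19] P1: load  L2 | P0:I, P1:M(45), P2:I | bus: none
[20] P0: load  L4 | P0:S(51), P1:I, P2:S(51) | bus: none
[21] P1: load  L4 | P0:S(51), P1:S(51), P2:S(51) | bus: BusRd
[22] P2: load  L0 | P0:S(90), P1:I, P2:S(90) | bus: none
[23] P2: load  L3 | P0:S(0), P1:I, P2:S(0) | bus: BusRd
[24] P2: load  L4 | P0:S(51), P1:S(51), P2:S(51) | bus: none
[25] P0: load  L0 | P0:S(90), P1:I, P2:S(90) | bus: none
[26] P2: load  L5 | P0:S(74), P1:S(74), P2:S(74) | bus: BusRd
[27] P0: store L0 := 81 | P0:M(81), P1:I, P2:I | bus: BusRdX
[28] P0: load  L0 | P0:M(81), P1:I, P2:I | bus: none
[29] P2: store L0 := 90 | P0:I, P1:I, P2:M(90) | bus: BusRdX,Flush
[30] P1: store L0 := 56 | P0:I, P1:M(56), P2:I | bus: BusRdX,Flush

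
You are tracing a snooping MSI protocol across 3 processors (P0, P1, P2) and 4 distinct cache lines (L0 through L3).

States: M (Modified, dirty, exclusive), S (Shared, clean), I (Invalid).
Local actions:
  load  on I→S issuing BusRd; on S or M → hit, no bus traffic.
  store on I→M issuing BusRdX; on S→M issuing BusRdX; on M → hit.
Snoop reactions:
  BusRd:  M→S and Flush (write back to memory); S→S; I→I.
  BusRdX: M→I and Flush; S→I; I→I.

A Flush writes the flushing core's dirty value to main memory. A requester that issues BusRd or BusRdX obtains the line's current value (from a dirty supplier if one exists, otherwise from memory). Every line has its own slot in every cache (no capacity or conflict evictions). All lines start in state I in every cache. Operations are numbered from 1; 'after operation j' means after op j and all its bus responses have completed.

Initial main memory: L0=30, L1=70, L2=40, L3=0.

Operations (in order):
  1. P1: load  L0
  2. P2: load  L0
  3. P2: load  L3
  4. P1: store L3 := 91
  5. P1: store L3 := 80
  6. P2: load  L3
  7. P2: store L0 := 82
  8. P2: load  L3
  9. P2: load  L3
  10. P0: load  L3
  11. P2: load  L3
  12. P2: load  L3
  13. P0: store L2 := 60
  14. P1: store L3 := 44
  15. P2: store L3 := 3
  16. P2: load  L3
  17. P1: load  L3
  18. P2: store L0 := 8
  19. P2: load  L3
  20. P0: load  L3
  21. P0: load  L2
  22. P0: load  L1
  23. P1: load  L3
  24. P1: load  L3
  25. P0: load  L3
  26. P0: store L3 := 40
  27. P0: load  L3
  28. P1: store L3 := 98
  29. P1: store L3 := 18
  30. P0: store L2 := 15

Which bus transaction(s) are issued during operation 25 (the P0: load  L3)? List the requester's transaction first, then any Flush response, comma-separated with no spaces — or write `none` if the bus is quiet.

bus = none

  op1 P1: load  L0 → I/S/I on L0; bus BusRd; mem=30
  op2 P2: load  L0 → I/S/S on L0; bus BusRd; mem=30
  op3 P2: load  L3 → I/I/S on L3; bus BusRd; mem=0
  op4 P1: store L3 := 91 → I/M/I on L3; bus BusRdX; mem=0
  op5 P1: store L3 := 80 → I/M/I on L3; bus (none); mem=0
  op6 P2: load  L3 → I/S/S on L3; bus BusRd Flush; mem=80
  op7 P2: store L0 := 82 → I/I/M on L0; bus BusRdX; mem=30
  op8 P2: load  L3 → I/S/S on L3; bus (none); mem=80
  op9 P2: load  L3 → I/S/S on L3; bus (none); mem=80
  op10 P0: load  L3 → S/S/S on L3; bus BusRd; mem=80
  op11 P2: load  L3 → S/S/S on L3; bus (none); mem=80
  op12 P2: load  L3 → S/S/S on L3; bus (none); mem=80
  op13 P0: store L2 := 60 → M/I/I on L2; bus BusRdX; mem=40
  op14 P1: store L3 := 44 → I/M/I on L3; bus BusRdX; mem=80
  op15 P2: store L3 := 3 → I/I/M on L3; bus BusRdX Flush; mem=44
  op16 P2: load  L3 → I/I/M on L3; bus (none); mem=44
  op17 P1: load  L3 → I/S/S on L3; bus BusRd Flush; mem=3
  op18 P2: store L0 := 8 → I/I/M on L0; bus (none); mem=30
  op19 P2: load  L3 → I/S/S on L3; bus (none); mem=3
  op20 P0: load  L3 → S/S/S on L3; bus BusRd; mem=3
  op21 P0: load  L2 → M/I/I on L2; bus (none); mem=40
  op22 P0: load  L1 → S/I/I on L1; bus BusRd; mem=70
  op23 P1: load  L3 → S/S/S on L3; bus (none); mem=3
  op24 P1: load  L3 → S/S/S on L3; bus (none); mem=3
  op25 P0: load  L3 → S/S/S on L3; bus (none); mem=3
  op26 P0: store L3 := 40 → M/I/I on L3; bus BusRdX; mem=3
  op27 P0: load  L3 → M/I/I on L3; bus (none); mem=3
  op28 P1: store L3 := 98 → I/M/I on L3; bus BusRdX Flush; mem=40
  op29 P1: store L3 := 18 → I/M/I on L3; bus (none); mem=40
  op30 P0: store L2 := 15 → M/I/I on L2; bus (none); mem=40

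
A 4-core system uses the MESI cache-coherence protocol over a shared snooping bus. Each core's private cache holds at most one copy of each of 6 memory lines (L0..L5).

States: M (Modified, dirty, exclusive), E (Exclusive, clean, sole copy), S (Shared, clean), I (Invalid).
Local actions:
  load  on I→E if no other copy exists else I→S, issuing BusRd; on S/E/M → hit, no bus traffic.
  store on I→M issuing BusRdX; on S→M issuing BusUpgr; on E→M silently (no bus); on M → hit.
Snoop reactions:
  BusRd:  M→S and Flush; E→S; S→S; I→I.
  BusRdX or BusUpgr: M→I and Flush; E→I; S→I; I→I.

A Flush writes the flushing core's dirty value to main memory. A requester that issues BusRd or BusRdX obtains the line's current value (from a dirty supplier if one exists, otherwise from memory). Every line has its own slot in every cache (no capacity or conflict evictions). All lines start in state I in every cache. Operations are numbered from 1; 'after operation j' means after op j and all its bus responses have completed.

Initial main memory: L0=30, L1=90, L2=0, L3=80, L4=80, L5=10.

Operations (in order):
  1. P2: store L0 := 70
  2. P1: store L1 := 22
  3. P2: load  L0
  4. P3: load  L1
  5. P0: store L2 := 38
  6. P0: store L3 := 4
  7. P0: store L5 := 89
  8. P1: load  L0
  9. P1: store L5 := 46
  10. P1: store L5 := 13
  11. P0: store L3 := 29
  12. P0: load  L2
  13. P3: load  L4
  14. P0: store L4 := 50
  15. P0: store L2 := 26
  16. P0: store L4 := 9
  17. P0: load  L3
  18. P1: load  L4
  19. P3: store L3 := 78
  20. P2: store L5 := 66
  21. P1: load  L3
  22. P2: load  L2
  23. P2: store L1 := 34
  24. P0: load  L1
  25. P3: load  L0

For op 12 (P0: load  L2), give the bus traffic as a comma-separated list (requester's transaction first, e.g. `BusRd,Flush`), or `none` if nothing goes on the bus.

bus = none

step 1: P2: store L0 := 70  ⟶  IIMI  (L0)  txn=BusRdX  M[L0]=30
step 2: P1: store L1 := 22  ⟶  IMII  (L1)  txn=BusRdX  M[L1]=90
step 3: P2: load  L0  ⟶  IIMI  (L0)  txn=∅  M[L0]=30
step 4: P3: load  L1  ⟶  ISIS  (L1)  txn=BusRd+Flush  M[L1]=22
step 5: P0: store L2 := 38  ⟶  MIII  (L2)  txn=BusRdX  M[L2]=0
step 6: P0: store L3 := 4  ⟶  MIII  (L3)  txn=BusRdX  M[L3]=80
step 7: P0: store L5 := 89  ⟶  MIII  (L5)  txn=BusRdX  M[L5]=10
step 8: P1: load  L0  ⟶  ISSI  (L0)  txn=BusRd+Flush  M[L0]=70
step 9: P1: store L5 := 46  ⟶  IMII  (L5)  txn=BusRdX+Flush  M[L5]=89
step 10: P1: store L5 := 13  ⟶  IMII  (L5)  txn=∅  M[L5]=89
step 11: P0: store L3 := 29  ⟶  MIII  (L3)  txn=∅  M[L3]=80
step 12: P0: load  L2  ⟶  MIII  (L2)  txn=∅  M[L2]=0
step 13: P3: load  L4  ⟶  IIIE  (L4)  txn=BusRd  M[L4]=80
step 14: P0: store L4 := 50  ⟶  MIII  (L4)  txn=BusRdX  M[L4]=80
step 15: P0: store L2 := 26  ⟶  MIII  (L2)  txn=∅  M[L2]=0
step 16: P0: store L4 := 9  ⟶  MIII  (L4)  txn=∅  M[L4]=80
step 17: P0: load  L3  ⟶  MIII  (L3)  txn=∅  M[L3]=80
step 18: P1: load  L4  ⟶  SSII  (L4)  txn=BusRd+Flush  M[L4]=9
step 19: P3: store L3 := 78  ⟶  IIIM  (L3)  txn=BusRdX+Flush  M[L3]=29
step 20: P2: store L5 := 66  ⟶  IIMI  (L5)  txn=BusRdX+Flush  M[L5]=13
step 21: P1: load  L3  ⟶  ISIS  (L3)  txn=BusRd+Flush  M[L3]=78
step 22: P2: load  L2  ⟶  SISI  (L2)  txn=BusRd+Flush  M[L2]=26
step 23: P2: store L1 := 34  ⟶  IIMI  (L1)  txn=BusRdX  M[L1]=22
step 24: P0: load  L1  ⟶  SISI  (L1)  txn=BusRd+Flush  M[L1]=34
step 25: P3: load  L0  ⟶  ISSS  (L0)  txn=BusRd  M[L0]=70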